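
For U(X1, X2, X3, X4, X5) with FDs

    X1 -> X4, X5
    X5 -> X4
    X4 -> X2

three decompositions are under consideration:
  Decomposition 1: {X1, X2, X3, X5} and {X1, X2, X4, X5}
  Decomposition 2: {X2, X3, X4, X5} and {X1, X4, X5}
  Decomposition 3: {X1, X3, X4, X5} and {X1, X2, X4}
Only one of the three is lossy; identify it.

Decomposition 1: common = {X1, X2, X5}, closure = {X1, X2, X4, X5} → lossless.
Decomposition 2: common = {X4, X5}, closure = {X2, X4, X5} → lossy.
Decomposition 3: common = {X1, X4}, closure = {X1, X2, X4, X5} → lossless.

Decomposition 2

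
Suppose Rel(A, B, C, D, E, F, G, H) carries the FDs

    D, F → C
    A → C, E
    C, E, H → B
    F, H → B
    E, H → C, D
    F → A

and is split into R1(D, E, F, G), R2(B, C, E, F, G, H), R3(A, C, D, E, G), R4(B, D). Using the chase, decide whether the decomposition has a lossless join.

No

Chase test. Columns are A, B, C, D, E, F, G, H; row i has aⱼ where attribute j ∈ Ri, else bᵢⱼ.
Initial tableau (one row per fragment):
  row 1: b11 b12 b13 a4 a5 a6 a7 b18
  row 2: b21 a2 a3 b24 a5 a6 a7 a8
  row 3: a1 b32 a3 a4 a5 b36 a7 b38
  row 4: b41 a2 b43 a4 b45 b46 b47 b48
Rows 1 and 2 agree on F; apply F→A and equate their A entries.
Rows 1 and 2 agree on A; apply A→C, E and equate their C, E entries.
No row becomes fully distinguished — the join is lossy.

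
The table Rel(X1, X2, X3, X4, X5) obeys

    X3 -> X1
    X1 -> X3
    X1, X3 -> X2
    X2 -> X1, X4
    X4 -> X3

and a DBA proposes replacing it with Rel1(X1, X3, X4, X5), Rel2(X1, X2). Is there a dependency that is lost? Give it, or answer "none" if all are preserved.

X3 → X1 lies within Rel1.
X1 → X3 lies within Rel1.
X1, X3 → X2: restricted closure across fragments reaches X2.
X2 → X1, X4: restricted closure across fragments reaches X1, X4.
X4 → X3 lies within Rel1.
Every dependency is enforceable on the fragments, so the decomposition is dependency-preserving.

none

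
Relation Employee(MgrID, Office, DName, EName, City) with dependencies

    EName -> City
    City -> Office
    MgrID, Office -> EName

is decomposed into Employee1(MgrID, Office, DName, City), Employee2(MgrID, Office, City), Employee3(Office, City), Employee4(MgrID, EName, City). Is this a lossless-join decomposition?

Chase test. Columns are MgrID, Office, DName, EName, City; row i has aⱼ where attribute j ∈ Employeei, else bᵢⱼ.
Initial tableau (one row per fragment):
  row 1: a1 a2 a3 b14 a5
  row 2: a1 a2 b23 b24 a5
  row 3: b31 a2 b33 b34 a5
  row 4: a1 b42 b43 a4 a5
Rows 1 and 4 agree on City; apply City→Office and equate their Office entries.
Rows 1 and 2 agree on MgrID, Office; apply MgrID, Office→EName and equate their EName entries.
Rows 1 and 4 agree on MgrID, Office; apply MgrID, Office→EName and equate their EName entries.
Row 1 is now all distinguished symbols — the join is lossless.

Yes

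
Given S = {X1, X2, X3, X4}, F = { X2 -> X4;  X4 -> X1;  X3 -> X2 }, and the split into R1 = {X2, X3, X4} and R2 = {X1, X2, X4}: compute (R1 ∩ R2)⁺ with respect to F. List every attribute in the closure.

R1 ∩ R2 = {X2, X4}.
X4 → X1 applies, adding X1
Closure: {X1, X2, X4}.

X1, X2, X4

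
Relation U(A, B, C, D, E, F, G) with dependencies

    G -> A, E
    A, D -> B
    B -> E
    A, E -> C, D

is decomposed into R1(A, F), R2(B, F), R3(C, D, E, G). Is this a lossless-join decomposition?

Chase test. Columns are A, B, C, D, E, F, G; row i has aⱼ where attribute j ∈ Ri, else bᵢⱼ.
Initial tableau (one row per fragment):
  row 1: a1 b12 b13 b14 b15 a6 b17
  row 2: b21 a2 b23 b24 b25 a6 b27
  row 3: b31 b32 a3 a4 a5 b36 a7
No row becomes fully distinguished — the join is lossy.

No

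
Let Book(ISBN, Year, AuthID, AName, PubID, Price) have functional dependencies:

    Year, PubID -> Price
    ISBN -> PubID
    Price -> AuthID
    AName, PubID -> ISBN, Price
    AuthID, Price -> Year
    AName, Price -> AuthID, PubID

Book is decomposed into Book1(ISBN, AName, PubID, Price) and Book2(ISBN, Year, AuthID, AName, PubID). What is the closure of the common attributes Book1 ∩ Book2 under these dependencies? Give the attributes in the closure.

Book1 ∩ Book2 = {ISBN, AName, PubID}.
AName, PubID → ISBN, Price applies, adding Price
AName, Price → AuthID, PubID applies, adding AuthID
AuthID, Price → Year applies, adding Year
Closure: {ISBN, Year, AuthID, AName, PubID, Price}.

ISBN, Year, AuthID, AName, PubID, Price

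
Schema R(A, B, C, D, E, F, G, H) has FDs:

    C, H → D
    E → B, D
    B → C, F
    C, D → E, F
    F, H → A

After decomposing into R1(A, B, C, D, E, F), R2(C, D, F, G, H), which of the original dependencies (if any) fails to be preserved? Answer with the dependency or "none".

F, H → A

Check F, H → A: no single fragment contains all of {A, F, H}, and the restricted closure of {F, H} across the fragments never reaches {A}.
C, H → D is preserved.
E → B, D is preserved.
B → C, F is preserved.
C, D → E, F is preserved.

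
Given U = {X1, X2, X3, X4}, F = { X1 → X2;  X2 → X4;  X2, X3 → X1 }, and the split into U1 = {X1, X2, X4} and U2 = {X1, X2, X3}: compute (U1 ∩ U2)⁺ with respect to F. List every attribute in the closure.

X1, X2, X4

U1 ∩ U2 = {X1, X2}.
X2 → X4 applies, adding X4
Closure: {X1, X2, X4}.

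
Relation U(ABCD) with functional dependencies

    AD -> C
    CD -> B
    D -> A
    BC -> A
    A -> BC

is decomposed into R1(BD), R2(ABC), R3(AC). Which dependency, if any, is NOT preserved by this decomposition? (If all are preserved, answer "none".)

D -> A

Check D → A: no single fragment contains all of {AD}, and the restricted closure of {D} across the fragments never reaches {A}.
AD → C is preserved.
CD → B is preserved.
BC → A is preserved.
A → BC is preserved.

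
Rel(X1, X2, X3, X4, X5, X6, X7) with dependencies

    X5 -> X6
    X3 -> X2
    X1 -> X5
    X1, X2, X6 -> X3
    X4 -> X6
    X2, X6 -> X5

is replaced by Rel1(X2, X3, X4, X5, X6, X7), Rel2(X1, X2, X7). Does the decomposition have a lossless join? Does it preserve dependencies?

Lossless test: (X2, X7)⁺ = {X2, X7}, which is a superkey of neither fragment — lossy.
Dependency preservation: the restricted closure of {X1} across the fragments never reaches {X5}, so X1 → X5 cannot be enforced without a join — not preserved.

lossy and not dependency-preserving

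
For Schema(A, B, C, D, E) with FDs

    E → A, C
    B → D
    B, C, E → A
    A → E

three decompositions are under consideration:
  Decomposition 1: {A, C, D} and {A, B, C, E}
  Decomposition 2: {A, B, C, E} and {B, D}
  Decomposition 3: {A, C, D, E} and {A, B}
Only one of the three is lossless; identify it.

Decomposition 2

Decomposition 1: common = {A, C}, closure = {A, C, E} → lossy.
Decomposition 2: common = {B}, closure = {B, D} → lossless.
Decomposition 3: common = {A}, closure = {A, C, E} → lossy.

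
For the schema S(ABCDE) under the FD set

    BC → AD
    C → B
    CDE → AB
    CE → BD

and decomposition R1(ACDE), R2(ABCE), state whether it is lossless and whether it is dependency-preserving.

Lossless test: (ACE)⁺ = {ABCDE}, which contains all of one fragment — lossless.
Dependency preservation: BC → AD; CDE → AB; CE → BD are not contained in any single fragment, but the restricted closure of each left-hand side across the fragments still reaches the right-hand side; the remaining FDs each lie inside some fragment. All dependencies are preserved.

lossless and dependency-preserving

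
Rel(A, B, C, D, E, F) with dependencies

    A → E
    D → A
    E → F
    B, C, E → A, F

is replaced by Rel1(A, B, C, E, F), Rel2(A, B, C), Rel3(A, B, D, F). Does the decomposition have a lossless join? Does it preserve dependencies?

Lossless test (chase): Rows 1 and 2 agree on A; apply A→E and equate their E entries. Rows 1 and 3 agree on A; apply A→E and equate their E entries. Rows 1 and 2 agree on E; apply E→F and equate their F entries. No row becomes fully distinguished — the join is lossy.
Dependency preservation: every FD's attributes lie within a single fragment, so each can be enforced locally — preserved.

lossy but dependency-preserving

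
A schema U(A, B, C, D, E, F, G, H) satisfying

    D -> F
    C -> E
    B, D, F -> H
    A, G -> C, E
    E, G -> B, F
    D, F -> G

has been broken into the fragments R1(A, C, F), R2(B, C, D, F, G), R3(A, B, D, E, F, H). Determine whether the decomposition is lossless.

No

Chase test. Columns are A, B, C, D, E, F, G, H; row i has aⱼ where attribute j ∈ Ri, else bᵢⱼ.
Initial tableau (one row per fragment):
  row 1: a1 b12 a3 b14 b15 a6 b17 b18
  row 2: b21 a2 a3 a4 b25 a6 a7 b28
  row 3: a1 a2 b33 a4 a5 a6 b37 a8
Rows 1 and 2 agree on C; apply C→E and equate their E entries.
Rows 2 and 3 agree on B, D, F; apply B, D, F→H and equate their H entries.
Rows 2 and 3 agree on D, F; apply D, F→G and equate their G entries.
No row becomes fully distinguished — the join is lossy.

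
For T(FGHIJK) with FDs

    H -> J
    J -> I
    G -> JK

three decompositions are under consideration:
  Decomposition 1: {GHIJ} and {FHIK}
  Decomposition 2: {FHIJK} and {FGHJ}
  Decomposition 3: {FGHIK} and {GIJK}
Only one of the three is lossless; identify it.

Decomposition 1: common = {HI}, closure = {HIJ} → lossy.
Decomposition 2: common = {FHJ}, closure = {FHIJ} → lossy.
Decomposition 3: common = {GIK}, closure = {GIJK} → lossless.

Decomposition 3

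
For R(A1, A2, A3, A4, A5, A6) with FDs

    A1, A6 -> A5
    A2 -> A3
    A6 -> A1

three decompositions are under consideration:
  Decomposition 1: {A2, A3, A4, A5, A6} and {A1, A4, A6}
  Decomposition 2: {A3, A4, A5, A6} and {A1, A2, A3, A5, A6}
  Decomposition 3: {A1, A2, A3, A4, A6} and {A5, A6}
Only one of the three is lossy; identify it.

Decomposition 2

Decomposition 1: common = {A4, A6}, closure = {A1, A4, A5, A6} → lossless.
Decomposition 2: common = {A3, A5, A6}, closure = {A1, A3, A5, A6} → lossy.
Decomposition 3: common = {A6}, closure = {A1, A5, A6} → lossless.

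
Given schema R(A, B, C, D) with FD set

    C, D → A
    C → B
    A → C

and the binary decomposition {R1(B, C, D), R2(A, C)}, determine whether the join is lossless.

Common attributes: R1 ∩ R2 = {C}.
Closure of {C}: C → B applies, adding B. So (C)⁺ = {B, C}.
The closure contains neither all of R1 = {B, C, D} nor all of R2 = {A, C}, so the common attributes are not a superkey of either fragment. The join is lossy.

No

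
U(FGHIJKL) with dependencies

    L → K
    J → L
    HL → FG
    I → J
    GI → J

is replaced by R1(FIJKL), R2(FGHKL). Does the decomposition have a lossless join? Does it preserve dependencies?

lossy but dependency-preserving

Lossless test: (FKL)⁺ = {FKL}, which is a superkey of neither fragment — lossy.
Dependency preservation: GI → J is not contained in any single fragment, but the restricted closure of its left-hand side across the fragments still reaches the right-hand side; the remaining FDs each lie inside some fragment. All dependencies are preserved.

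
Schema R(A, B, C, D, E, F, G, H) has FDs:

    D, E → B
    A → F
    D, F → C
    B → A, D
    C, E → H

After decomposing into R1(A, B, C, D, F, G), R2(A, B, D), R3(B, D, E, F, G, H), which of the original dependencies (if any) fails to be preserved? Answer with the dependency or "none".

Check C, E → H: no single fragment contains all of {C, E, H}, and the restricted closure of {C, E} across the fragments never reaches {H}.
D, E → B is preserved.
A → F is preserved.
D, F → C is preserved.
B → A, D is preserved.

C, E → H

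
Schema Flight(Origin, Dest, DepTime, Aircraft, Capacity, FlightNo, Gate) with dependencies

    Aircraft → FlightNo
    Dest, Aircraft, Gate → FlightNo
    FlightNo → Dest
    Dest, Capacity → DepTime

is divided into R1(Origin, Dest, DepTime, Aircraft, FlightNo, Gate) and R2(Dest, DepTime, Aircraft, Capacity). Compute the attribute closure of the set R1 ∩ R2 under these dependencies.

R1 ∩ R2 = {Dest, DepTime, Aircraft}.
Aircraft → FlightNo applies, adding FlightNo
Closure: {Dest, DepTime, Aircraft, FlightNo}.

Dest, DepTime, Aircraft, FlightNo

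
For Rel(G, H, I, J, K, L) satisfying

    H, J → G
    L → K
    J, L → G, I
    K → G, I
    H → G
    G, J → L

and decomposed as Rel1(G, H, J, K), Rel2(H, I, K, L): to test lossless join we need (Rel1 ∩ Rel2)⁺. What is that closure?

Rel1 ∩ Rel2 = {H, K}.
K → G, I applies, adding G, I
Closure: {G, H, I, K}.

G, H, I, K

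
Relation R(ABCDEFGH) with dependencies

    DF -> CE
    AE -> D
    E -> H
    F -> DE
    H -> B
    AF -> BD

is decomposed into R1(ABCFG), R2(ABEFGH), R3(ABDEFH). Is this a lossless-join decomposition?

Chase test. Columns are ABCDEFGH; row i has aⱼ where attribute j ∈ Ri, else bᵢⱼ.
Initial tableau (one row per fragment):
  row 1: a1 a2 a3 b14 b15 a6 a7 b18
  row 2: a1 a2 b23 b24 a5 a6 a7 a8
  row 3: a1 a2 b33 a4 a5 a6 b37 a8
Rows 2 and 3 agree on AE; apply AE→D and equate their D entries.
Rows 1 and 2 agree on F; apply F→DE and equate their DE entries.
Rows 1 and 2 agree on DF; apply DF→CE and equate their CE entries.
Rows 1 and 3 agree on DF; apply DF→CE and equate their CE entries.
Rows 1 and 2 agree on E; apply E→H and equate their H entries.
Row 1 is now all distinguished symbols — the join is lossless.

Yes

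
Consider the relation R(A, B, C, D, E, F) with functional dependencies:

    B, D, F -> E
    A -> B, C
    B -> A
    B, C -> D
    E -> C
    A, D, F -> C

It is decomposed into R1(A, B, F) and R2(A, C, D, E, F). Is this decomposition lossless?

Common attributes: R1 ∩ R2 = {A, F}.
Closure of {A, F}: A → B, C applies, adding B, C; B, C → D applies, adding D; B, D, F → E applies, adding E. So (A, F)⁺ = {A, B, C, D, E, F}.
This closure contains every attribute of R1, so R1 ∩ R2 → R1. The join is lossless.

Yes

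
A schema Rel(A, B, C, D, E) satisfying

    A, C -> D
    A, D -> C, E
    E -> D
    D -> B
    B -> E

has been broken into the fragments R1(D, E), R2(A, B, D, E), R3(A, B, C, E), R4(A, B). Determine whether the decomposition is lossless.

Yes

Chase test. Columns are A, B, C, D, E; row i has aⱼ where attribute j ∈ Ri, else bᵢⱼ.
Initial tableau (one row per fragment):
  row 1: b11 b12 b13 a4 a5
  row 2: a1 a2 b23 a4 a5
  row 3: a1 a2 a3 b34 a5
  row 4: a1 a2 b43 b44 b45
Rows 1 and 3 agree on E; apply E→D and equate their D entries.
Rows 1 and 2 agree on D; apply D→B and equate their B entries.
Rows 1 and 4 agree on B; apply B→E and equate their E entries.
Rows 2 and 3 agree on A, D; apply A, D→C, E and equate their C, E entries.
Rows 1 and 4 agree on E; apply E→D and equate their D entries.
Rows 2 and 4 agree on A, D; apply A, D→C, E and equate their C, E entries.
Row 2 is now all distinguished symbols — the join is lossless.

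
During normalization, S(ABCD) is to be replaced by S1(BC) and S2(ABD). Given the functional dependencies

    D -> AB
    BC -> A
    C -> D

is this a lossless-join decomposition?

Common attributes: S1 ∩ S2 = {B}.
No dependency enlarges {B}, so (B)⁺ = {B}.
The closure contains neither all of S1 = {BC} nor all of S2 = {ABD}, so the common attributes are not a superkey of either fragment. The join is lossy.

No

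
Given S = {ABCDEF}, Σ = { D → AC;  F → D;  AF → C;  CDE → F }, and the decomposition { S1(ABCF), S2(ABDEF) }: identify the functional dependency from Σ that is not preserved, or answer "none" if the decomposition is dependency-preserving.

D → AC

Check D → AC: no single fragment contains all of {ACD}, and the restricted closure of {D} across the fragments never reaches {AC}.
F → D is preserved.
AF → C is preserved.
CDE → F is preserved.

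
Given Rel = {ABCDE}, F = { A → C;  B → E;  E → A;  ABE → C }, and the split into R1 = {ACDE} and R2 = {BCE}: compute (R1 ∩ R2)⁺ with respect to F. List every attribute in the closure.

ACE

R1 ∩ R2 = {CE}.
E → A applies, adding A
Closure: {ACE}.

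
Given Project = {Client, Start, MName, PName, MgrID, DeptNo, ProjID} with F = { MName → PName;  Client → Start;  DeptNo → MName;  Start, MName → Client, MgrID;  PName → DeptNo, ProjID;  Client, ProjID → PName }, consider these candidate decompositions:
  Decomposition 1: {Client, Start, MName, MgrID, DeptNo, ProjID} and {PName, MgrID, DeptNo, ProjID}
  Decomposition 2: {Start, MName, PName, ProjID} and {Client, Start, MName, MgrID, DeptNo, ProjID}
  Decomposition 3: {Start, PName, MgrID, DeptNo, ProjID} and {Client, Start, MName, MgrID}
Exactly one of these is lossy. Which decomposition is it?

Decomposition 1: common = {MgrID, DeptNo, ProjID}, closure = {MName, PName, MgrID, DeptNo, ProjID} → lossless.
Decomposition 2: common = {Start, MName, ProjID}, closure = {Client, Start, MName, PName, MgrID, DeptNo, ProjID} → lossless.
Decomposition 3: common = {Start, MgrID}, closure = {Start, MgrID} → lossy.

Decomposition 3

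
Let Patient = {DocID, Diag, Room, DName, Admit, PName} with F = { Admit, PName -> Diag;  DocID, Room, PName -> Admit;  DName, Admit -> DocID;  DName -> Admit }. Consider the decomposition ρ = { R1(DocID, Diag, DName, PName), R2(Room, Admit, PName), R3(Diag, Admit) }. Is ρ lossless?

No

Chase test. Columns are DocID, Diag, Room, DName, Admit, PName; row i has aⱼ where attribute j ∈ Ri, else bᵢⱼ.
Initial tableau (one row per fragment):
  row 1: a1 a2 b13 a4 b15 a6
  row 2: b21 b22 a3 b24 a5 a6
  row 3: b31 a2 b33 b34 a5 b36
No row becomes fully distinguished — the join is lossy.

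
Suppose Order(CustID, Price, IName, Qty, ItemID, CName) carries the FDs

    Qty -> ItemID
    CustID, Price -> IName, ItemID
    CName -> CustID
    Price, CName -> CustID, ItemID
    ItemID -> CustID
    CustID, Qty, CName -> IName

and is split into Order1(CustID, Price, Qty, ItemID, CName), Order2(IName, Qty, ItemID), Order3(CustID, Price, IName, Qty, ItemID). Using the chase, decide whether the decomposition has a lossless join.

Chase test. Columns are CustID, Price, IName, Qty, ItemID, CName; row i has aⱼ where attribute j ∈ Orderi, else bᵢⱼ.
Initial tableau (one row per fragment):
  row 1: a1 a2 b13 a4 a5 a6
  row 2: b21 b22 a3 a4 a5 b26
  row 3: a1 a2 a3 a4 a5 b36
Rows 1 and 3 agree on CustID, Price; apply CustID, Price→IName, ItemID and equate their IName, ItemID entries.
Rows 1 and 2 agree on ItemID; apply ItemID→CustID and equate their CustID entries.
Row 1 is now all distinguished symbols — the join is lossless.

Yes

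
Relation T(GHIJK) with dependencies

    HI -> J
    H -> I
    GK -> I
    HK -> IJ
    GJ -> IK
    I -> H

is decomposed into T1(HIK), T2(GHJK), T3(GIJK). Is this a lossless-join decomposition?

Chase test. Columns are GHIJK; row i has aⱼ where attribute j ∈ Ti, else bᵢⱼ.
Initial tableau (one row per fragment):
  row 1: b11 a2 a3 b14 a5
  row 2: a1 a2 b23 a4 a5
  row 3: a1 b32 a3 a4 a5
Rows 1 and 2 agree on H; apply H→I and equate their I entries.
Rows 1 and 2 agree on HK; apply HK→IJ and equate their IJ entries.
Rows 1 and 3 agree on I; apply I→H and equate their H entries.
Row 2 is now all distinguished symbols — the join is lossless.

Yes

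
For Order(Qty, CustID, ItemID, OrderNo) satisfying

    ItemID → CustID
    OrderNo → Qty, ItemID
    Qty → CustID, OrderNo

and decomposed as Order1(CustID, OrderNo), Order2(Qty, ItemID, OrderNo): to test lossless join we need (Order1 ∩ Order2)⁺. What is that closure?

Qty, CustID, ItemID, OrderNo

Order1 ∩ Order2 = {OrderNo}.
OrderNo → Qty, ItemID applies, adding Qty, ItemID
Qty → CustID, OrderNo applies, adding CustID
Closure: {Qty, CustID, ItemID, OrderNo}.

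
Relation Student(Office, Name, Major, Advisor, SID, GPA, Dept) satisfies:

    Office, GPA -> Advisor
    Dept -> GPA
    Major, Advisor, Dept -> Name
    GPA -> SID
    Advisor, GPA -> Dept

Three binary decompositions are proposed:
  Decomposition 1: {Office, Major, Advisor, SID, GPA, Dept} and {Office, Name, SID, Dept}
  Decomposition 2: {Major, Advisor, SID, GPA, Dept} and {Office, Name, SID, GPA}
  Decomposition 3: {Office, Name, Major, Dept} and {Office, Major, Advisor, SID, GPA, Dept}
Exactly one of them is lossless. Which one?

Decomposition 3

Decomposition 1: common = {Office, SID, Dept}, closure = {Office, Advisor, SID, GPA, Dept} → lossy.
Decomposition 2: common = {SID, GPA}, closure = {SID, GPA} → lossy.
Decomposition 3: common = {Office, Major, Dept}, closure = {Office, Name, Major, Advisor, SID, GPA, Dept} → lossless.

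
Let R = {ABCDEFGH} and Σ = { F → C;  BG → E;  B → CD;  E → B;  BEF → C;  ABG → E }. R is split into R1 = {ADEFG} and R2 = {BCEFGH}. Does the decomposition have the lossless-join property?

Common attributes: R1 ∩ R2 = {EFG}.
Closure of {EFG}: F → C applies, adding C; E → B applies, adding B; B → CD applies, adding D. So (EFG)⁺ = {BCDEFG}.
The closure contains neither all of R1 = {ADEFG} nor all of R2 = {BCEFGH}, so the common attributes are not a superkey of either fragment. The join is lossy.

No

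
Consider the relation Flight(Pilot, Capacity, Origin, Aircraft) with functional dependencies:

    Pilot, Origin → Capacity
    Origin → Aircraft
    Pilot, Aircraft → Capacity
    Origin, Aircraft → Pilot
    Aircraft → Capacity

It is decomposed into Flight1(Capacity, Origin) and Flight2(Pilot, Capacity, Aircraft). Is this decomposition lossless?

No

Common attributes: Flight1 ∩ Flight2 = {Capacity}.
No dependency enlarges {Capacity}, so (Capacity)⁺ = {Capacity}.
The closure contains neither all of Flight1 = {Capacity, Origin} nor all of Flight2 = {Pilot, Capacity, Aircraft}, so the common attributes are not a superkey of either fragment. The join is lossy.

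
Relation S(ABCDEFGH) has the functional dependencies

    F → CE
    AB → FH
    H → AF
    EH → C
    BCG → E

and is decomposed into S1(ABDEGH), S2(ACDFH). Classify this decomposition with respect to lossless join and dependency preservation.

Lossless test: (ADH)⁺ = {ACDEFH}, which contains all of one fragment — lossless.
Dependency preservation: the restricted closure of {F} across the fragments never reaches {CE}, so F → CE cannot be enforced without a join — not preserved.

lossless but not dependency-preserving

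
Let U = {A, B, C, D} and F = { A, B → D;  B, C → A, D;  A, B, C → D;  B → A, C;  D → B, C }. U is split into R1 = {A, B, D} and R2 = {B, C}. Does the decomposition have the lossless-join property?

Yes

Common attributes: R1 ∩ R2 = {B}.
Closure of {B}: B → A, C applies, adding A, C; A, B → D applies, adding D. So (B)⁺ = {A, B, C, D}.
This closure contains every attribute of R1, so R1 ∩ R2 → R1. The join is lossless.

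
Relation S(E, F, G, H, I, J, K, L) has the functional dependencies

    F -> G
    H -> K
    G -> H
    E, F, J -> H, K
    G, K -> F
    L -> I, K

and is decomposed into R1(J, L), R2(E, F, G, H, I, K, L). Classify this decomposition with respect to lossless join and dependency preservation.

Lossless test: (L)⁺ = {I, K, L}, which is a superkey of neither fragment — lossy.
Dependency preservation: E, F, J → H, K is not contained in any single fragment, but the restricted closure of its left-hand side across the fragments still reaches the right-hand side; the remaining FDs each lie inside some fragment. All dependencies are preserved.

lossy but dependency-preserving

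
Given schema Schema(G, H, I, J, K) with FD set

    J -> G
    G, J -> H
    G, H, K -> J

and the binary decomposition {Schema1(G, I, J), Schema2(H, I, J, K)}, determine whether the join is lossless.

Yes

Common attributes: Schema1 ∩ Schema2 = {I, J}.
Closure of {I, J}: J → G applies, adding G; G, J → H applies, adding H. So (I, J)⁺ = {G, H, I, J}.
This closure contains every attribute of Schema1, so Schema1 ∩ Schema2 → Schema1. The join is lossless.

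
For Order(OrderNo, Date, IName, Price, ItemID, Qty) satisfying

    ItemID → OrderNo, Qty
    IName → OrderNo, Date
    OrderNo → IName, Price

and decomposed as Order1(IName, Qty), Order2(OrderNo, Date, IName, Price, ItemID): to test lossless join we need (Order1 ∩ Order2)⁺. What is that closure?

Order1 ∩ Order2 = {IName}.
IName → OrderNo, Date applies, adding OrderNo, Date
OrderNo → IName, Price applies, adding Price
Closure: {OrderNo, Date, IName, Price}.

OrderNo, Date, IName, Price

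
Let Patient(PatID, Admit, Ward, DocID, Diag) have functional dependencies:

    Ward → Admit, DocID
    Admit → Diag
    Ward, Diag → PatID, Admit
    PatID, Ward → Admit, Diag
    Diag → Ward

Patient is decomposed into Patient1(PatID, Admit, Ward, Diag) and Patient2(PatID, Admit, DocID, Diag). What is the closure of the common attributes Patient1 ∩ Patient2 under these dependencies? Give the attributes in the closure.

PatID, Admit, Ward, DocID, Diag

Patient1 ∩ Patient2 = {PatID, Admit, Diag}.
Diag → Ward applies, adding Ward
Ward → Admit, DocID applies, adding DocID
Closure: {PatID, Admit, Ward, DocID, Diag}.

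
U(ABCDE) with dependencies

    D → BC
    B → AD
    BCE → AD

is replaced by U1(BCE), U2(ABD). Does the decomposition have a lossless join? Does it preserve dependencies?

lossless and dependency-preserving

Lossless test: (B)⁺ = {ABCD}, which contains all of one fragment — lossless.
Dependency preservation: D → BC; BCE → AD are not contained in any single fragment, but the restricted closure of each left-hand side across the fragments still reaches the right-hand side; the remaining FDs each lie inside some fragment. All dependencies are preserved.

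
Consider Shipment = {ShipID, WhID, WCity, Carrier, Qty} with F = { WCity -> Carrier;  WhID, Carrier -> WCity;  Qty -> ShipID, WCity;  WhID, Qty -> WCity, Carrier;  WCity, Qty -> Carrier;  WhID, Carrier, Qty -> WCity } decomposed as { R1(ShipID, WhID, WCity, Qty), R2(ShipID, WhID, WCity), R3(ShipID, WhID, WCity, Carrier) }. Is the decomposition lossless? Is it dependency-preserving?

lossless and dependency-preserving

Lossless test (chase): Rows 1 and 2 agree on WCity; apply WCity→Carrier and equate their Carrier entries. Rows 1 and 3 agree on WCity; apply WCity→Carrier and equate their Carrier entries. Row 1 is now all distinguished symbols — the join is lossless.
Dependency preservation: WhID, Qty → WCity, Carrier; WCity, Qty → Carrier; WhID, Carrier, Qty → WCity are not contained in any single fragment, but the restricted closure of each left-hand side across the fragments still reaches the right-hand side; the remaining FDs each lie inside some fragment. All dependencies are preserved.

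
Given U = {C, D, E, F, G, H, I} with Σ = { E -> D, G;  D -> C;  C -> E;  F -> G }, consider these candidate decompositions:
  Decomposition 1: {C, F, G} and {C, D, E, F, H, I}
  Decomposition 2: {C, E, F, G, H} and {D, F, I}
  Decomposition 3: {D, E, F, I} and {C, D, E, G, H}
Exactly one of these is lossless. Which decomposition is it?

Decomposition 1

Decomposition 1: common = {C, F}, closure = {C, D, E, F, G} → lossless.
Decomposition 2: common = {F}, closure = {F, G} → lossy.
Decomposition 3: common = {D, E}, closure = {C, D, E, G} → lossy.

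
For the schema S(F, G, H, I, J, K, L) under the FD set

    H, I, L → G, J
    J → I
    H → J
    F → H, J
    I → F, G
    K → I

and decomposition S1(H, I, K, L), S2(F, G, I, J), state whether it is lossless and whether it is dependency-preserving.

Lossless test: (I)⁺ = {F, G, H, I, J}, which contains all of one fragment — lossless.
Dependency preservation: H, I, L → G, J; H → J; F → H, J are not contained in any single fragment, but the restricted closure of each left-hand side across the fragments still reaches the right-hand side; the remaining FDs each lie inside some fragment. All dependencies are preserved.

lossless and dependency-preserving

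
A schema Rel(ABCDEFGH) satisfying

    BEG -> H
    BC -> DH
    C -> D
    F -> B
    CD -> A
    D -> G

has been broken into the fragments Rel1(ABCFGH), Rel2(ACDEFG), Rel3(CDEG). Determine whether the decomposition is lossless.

Yes

Chase test. Columns are ABCDEFGH; row i has aⱼ where attribute j ∈ Reli, else bᵢⱼ.
Initial tableau (one row per fragment):
  row 1: a1 a2 a3 b14 b15 a6 a7 a8
  row 2: a1 b22 a3 a4 a5 a6 a7 b28
  row 3: b31 b32 a3 a4 a5 b36 a7 b38
Rows 1 and 2 agree on C; apply C→D and equate their D entries.
Rows 1 and 2 agree on F; apply F→B and equate their B entries.
Rows 1 and 3 agree on CD; apply CD→A and equate their A entries.
Rows 1 and 2 agree on BC; apply BC→DH and equate their DH entries.
Row 2 is now all distinguished symbols — the join is lossless.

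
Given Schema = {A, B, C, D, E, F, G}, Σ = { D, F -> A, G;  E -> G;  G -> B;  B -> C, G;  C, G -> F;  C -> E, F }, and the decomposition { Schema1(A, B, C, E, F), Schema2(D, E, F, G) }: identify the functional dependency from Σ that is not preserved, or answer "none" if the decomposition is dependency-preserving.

D, F -> A, G

Check D, F → A, G: no single fragment contains all of {A, D, F, G}, and the restricted closure of {D, F} across the fragments never reaches {A, G}.
E → G is preserved.
G → B is preserved.
B → C, G is preserved.
C, G → F is preserved.
C → E, F is preserved.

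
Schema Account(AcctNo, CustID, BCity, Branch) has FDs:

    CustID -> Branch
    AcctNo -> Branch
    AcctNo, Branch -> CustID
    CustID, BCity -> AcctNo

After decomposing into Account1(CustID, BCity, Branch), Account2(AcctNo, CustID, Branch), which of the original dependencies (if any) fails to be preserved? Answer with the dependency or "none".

CustID, BCity -> AcctNo

Check CustID, BCity → AcctNo: no single fragment contains all of {AcctNo, CustID, BCity}, and the restricted closure of {CustID, BCity} across the fragments never reaches {AcctNo}.
CustID → Branch is preserved.
AcctNo → Branch is preserved.
AcctNo, Branch → CustID is preserved.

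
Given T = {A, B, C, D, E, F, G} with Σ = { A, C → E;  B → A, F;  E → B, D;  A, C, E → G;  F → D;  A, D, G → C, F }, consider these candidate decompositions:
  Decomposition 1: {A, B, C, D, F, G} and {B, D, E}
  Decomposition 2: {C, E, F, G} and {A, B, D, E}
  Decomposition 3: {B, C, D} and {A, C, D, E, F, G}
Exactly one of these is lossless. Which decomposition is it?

Decomposition 1: common = {B, D}, closure = {A, B, D, F} → lossy.
Decomposition 2: common = {E}, closure = {A, B, D, E, F} → lossless.
Decomposition 3: common = {C, D}, closure = {C, D} → lossy.

Decomposition 2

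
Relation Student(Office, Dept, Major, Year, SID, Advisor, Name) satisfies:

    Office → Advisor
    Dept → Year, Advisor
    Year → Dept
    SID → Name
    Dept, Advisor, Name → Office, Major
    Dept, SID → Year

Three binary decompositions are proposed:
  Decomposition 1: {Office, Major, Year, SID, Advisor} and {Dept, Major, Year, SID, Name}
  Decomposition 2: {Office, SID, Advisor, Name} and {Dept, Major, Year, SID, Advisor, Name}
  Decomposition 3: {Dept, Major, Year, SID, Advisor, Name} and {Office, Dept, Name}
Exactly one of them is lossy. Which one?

Decomposition 1: common = {Major, Year, SID}, closure = {Office, Dept, Major, Year, SID, Advisor, Name} → lossless.
Decomposition 2: common = {SID, Advisor, Name}, closure = {SID, Advisor, Name} → lossy.
Decomposition 3: common = {Dept, Name}, closure = {Office, Dept, Major, Year, Advisor, Name} → lossless.

Decomposition 2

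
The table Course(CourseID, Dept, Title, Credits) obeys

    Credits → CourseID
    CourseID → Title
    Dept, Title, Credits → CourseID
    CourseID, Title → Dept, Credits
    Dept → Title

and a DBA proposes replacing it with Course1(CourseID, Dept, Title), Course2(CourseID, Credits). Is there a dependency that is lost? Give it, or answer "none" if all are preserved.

none

Credits → CourseID lies within Course2.
CourseID → Title lies within Course1.
Dept, Title, Credits → CourseID: restricted closure across fragments reaches CourseID.
CourseID, Title → Dept, Credits: restricted closure across fragments reaches Dept, Credits.
Dept → Title lies within Course1.
Every dependency is enforceable on the fragments, so the decomposition is dependency-preserving.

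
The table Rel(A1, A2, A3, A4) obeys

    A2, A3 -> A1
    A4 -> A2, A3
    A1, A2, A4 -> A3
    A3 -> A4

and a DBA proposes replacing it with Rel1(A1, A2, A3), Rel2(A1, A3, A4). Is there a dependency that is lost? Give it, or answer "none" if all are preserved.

none

A2, A3 → A1 lies within Rel1.
A4 → A2, A3: restricted closure across fragments reaches A2, A3.
A1, A2, A4 → A3: restricted closure across fragments reaches A3.
A3 → A4 lies within Rel2.
Every dependency is enforceable on the fragments, so the decomposition is dependency-preserving.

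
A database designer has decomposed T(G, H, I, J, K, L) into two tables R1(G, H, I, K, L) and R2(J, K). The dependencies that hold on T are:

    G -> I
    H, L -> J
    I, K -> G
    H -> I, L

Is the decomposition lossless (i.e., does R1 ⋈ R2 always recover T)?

Common attributes: R1 ∩ R2 = {K}.
No dependency enlarges {K}, so (K)⁺ = {K}.
The closure contains neither all of R1 = {G, H, I, K, L} nor all of R2 = {J, K}, so the common attributes are not a superkey of either fragment. The join is lossy.

No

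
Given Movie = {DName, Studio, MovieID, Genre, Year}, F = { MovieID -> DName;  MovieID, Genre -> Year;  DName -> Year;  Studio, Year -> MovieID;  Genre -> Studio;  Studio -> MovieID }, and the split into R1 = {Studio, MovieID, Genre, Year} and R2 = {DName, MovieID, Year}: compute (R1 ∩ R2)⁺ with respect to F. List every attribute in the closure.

R1 ∩ R2 = {MovieID, Year}.
MovieID → DName applies, adding DName
Closure: {DName, MovieID, Year}.

DName, MovieID, Year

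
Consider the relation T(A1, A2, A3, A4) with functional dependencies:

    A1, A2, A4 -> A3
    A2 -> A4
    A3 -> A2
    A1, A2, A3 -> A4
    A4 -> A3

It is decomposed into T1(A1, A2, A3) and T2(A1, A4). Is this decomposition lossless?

No

Common attributes: T1 ∩ T2 = {A1}.
No dependency enlarges {A1}, so (A1)⁺ = {A1}.
The closure contains neither all of T1 = {A1, A2, A3} nor all of T2 = {A1, A4}, so the common attributes are not a superkey of either fragment. The join is lossy.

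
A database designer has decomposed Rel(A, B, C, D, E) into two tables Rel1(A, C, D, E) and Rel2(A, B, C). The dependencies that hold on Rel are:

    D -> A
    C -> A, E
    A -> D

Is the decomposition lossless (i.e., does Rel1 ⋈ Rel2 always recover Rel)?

Yes

Common attributes: Rel1 ∩ Rel2 = {A, C}.
Closure of {A, C}: C → A, E applies, adding E; A → D applies, adding D. So (A, C)⁺ = {A, C, D, E}.
This closure contains every attribute of Rel1, so Rel1 ∩ Rel2 → Rel1. The join is lossless.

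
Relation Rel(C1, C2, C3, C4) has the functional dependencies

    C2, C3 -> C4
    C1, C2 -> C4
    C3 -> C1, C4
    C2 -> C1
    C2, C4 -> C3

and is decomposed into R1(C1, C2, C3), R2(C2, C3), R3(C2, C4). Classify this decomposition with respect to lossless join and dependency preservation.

lossless but not dependency-preserving

Lossless test (chase): Rows 1 and 2 agree on C2, C3; apply C2, C3→C4 and equate their C4 entries. Rows 1 and 2 agree on C3; apply C3→C1, C4 and equate their C1, C4 entries. Rows 1 and 3 agree on C2; apply C2→C1 and equate their C1 entries. Rows 1 and 3 agree on C1, C2; apply C1, C2→C4 and equate their C4 entries. Rows 1 and 3 agree on C2, C4; apply C2, C4→C3 and equate their C3 entries. Row 1 is now all distinguished symbols — the join is lossless.
Dependency preservation: the restricted closure of {C3} across the fragments never reaches {C1, C4}, so C3 → C1, C4 cannot be enforced without a join — not preserved.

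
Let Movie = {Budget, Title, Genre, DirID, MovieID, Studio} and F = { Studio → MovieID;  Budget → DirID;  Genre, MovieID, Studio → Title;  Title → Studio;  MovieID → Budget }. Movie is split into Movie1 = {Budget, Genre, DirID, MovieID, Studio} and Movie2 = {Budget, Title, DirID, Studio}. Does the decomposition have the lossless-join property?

No

Common attributes: Movie1 ∩ Movie2 = {Budget, DirID, Studio}.
Closure of {Budget, DirID, Studio}: Studio → MovieID applies, adding MovieID. So (Budget, DirID, Studio)⁺ = {Budget, DirID, MovieID, Studio}.
The closure contains neither all of Movie1 = {Budget, Genre, DirID, MovieID, Studio} nor all of Movie2 = {Budget, Title, DirID, Studio}, so the common attributes are not a superkey of either fragment. The join is lossy.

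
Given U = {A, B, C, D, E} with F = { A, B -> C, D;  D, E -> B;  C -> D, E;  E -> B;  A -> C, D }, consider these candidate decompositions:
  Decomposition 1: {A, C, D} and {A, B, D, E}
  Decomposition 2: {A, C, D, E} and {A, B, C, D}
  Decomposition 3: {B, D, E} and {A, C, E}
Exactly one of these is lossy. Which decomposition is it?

Decomposition 3

Decomposition 1: common = {A, D}, closure = {A, B, C, D, E} → lossless.
Decomposition 2: common = {A, C, D}, closure = {A, B, C, D, E} → lossless.
Decomposition 3: common = {E}, closure = {B, E} → lossy.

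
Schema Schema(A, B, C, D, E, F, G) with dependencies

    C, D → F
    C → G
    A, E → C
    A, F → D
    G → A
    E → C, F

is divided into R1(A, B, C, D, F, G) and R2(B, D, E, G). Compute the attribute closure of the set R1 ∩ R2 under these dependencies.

A, B, D, G

R1 ∩ R2 = {B, D, G}.
G → A applies, adding A
Closure: {A, B, D, G}.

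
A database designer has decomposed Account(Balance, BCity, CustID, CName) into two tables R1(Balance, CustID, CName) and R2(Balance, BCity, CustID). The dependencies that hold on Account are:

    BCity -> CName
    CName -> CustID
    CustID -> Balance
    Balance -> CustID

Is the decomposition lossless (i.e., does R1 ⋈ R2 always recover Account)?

Common attributes: R1 ∩ R2 = {Balance, CustID}.
No dependency enlarges {Balance, CustID}, so (Balance, CustID)⁺ = {Balance, CustID}.
The closure contains neither all of R1 = {Balance, CustID, CName} nor all of R2 = {Balance, BCity, CustID}, so the common attributes are not a superkey of either fragment. The join is lossy.

No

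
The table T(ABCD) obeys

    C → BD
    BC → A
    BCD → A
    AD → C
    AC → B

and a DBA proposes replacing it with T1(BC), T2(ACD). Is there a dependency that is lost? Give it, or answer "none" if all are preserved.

none

C → BD: restricted closure across fragments reaches BD.
BC → A: restricted closure across fragments reaches A.
BCD → A: restricted closure across fragments reaches A.
AD → C lies within T2.
AC → B: restricted closure across fragments reaches B.
Every dependency is enforceable on the fragments, so the decomposition is dependency-preserving.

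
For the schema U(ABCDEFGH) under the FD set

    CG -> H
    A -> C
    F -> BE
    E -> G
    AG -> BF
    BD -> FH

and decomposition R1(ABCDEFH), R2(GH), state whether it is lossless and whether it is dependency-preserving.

lossy and not dependency-preserving

Lossless test: (H)⁺ = {H}, which is a superkey of neither fragment — lossy.
Dependency preservation: the restricted closure of {CG} across the fragments never reaches {H}, so CG → H cannot be enforced without a join — not preserved.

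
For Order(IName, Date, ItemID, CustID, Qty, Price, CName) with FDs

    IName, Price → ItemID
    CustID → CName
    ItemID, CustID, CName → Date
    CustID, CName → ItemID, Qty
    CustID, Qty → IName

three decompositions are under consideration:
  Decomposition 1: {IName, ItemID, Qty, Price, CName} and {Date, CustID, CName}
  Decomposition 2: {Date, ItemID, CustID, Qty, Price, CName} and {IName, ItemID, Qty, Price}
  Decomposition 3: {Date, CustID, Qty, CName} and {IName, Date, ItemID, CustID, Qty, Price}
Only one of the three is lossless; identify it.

Decomposition 3

Decomposition 1: common = {CName}, closure = {CName} → lossy.
Decomposition 2: common = {ItemID, Qty, Price}, closure = {ItemID, Qty, Price} → lossy.
Decomposition 3: common = {Date, CustID, Qty}, closure = {IName, Date, ItemID, CustID, Qty, CName} → lossless.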